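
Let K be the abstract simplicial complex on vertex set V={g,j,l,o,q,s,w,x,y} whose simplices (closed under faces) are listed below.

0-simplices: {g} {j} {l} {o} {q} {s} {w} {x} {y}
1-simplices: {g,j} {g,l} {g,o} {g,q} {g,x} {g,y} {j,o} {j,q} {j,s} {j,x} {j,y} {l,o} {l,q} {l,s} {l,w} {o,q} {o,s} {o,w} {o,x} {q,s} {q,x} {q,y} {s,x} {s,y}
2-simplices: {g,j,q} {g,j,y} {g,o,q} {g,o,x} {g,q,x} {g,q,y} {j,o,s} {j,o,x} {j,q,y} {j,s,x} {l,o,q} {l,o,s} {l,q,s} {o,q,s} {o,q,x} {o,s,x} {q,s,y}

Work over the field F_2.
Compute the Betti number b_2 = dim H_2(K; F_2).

n_0=9 n_1=24 n_2=17  [Z2]
∂1: piv[gj,gl,go,gq,gx,gy,js,lw] rk=8  ker:jo,jq,jx,jy,lo,lq,ls,oq,os,ow,ox,qs,qx,qy,sx,sy
∂2: piv[gjq,gjy,goq,gox,gqx,gqy,jos,jox,jsx,loq,los,lqs,qsy] rk=13  ker:jqy,oqs,oqx,osx
b_2=(17−13)−0=4

b_2=4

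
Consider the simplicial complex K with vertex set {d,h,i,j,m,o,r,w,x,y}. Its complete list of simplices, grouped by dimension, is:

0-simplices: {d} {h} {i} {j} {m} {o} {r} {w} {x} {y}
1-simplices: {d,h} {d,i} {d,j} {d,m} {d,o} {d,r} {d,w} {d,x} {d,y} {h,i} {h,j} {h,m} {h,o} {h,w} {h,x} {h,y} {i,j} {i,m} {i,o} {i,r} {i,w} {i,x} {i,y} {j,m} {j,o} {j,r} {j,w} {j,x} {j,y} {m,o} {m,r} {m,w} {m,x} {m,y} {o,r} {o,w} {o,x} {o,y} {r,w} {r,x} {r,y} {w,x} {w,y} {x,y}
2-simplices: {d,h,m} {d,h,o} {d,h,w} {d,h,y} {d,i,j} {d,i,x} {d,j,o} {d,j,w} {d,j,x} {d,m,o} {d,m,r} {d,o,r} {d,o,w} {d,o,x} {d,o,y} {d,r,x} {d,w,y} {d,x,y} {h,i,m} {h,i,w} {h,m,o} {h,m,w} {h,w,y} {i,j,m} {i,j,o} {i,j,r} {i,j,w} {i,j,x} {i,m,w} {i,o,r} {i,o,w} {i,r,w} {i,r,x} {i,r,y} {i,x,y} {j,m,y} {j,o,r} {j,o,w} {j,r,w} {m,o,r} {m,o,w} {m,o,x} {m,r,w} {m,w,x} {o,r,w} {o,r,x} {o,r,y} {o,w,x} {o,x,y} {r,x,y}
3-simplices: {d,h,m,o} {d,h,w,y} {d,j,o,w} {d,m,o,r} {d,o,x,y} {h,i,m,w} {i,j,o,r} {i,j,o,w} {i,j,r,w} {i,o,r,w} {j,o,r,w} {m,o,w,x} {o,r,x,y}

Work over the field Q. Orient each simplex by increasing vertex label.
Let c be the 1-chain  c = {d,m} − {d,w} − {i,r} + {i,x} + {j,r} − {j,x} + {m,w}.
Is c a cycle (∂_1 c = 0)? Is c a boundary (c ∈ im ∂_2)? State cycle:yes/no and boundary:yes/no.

n_0=10 n_1=44 n_2=50 n_3=13  [Q]
∂1: piv[dh,di,dj,dm,do,dr,dw,dx,dy] rk=9  ker:hi,hj,hm,ho,hw,hx,hy,ij,im,io,ir,iw,ix,iy,jm,jo,jr,jw,jx,jy,mo,mr,mw,mx,my,or,ow,ox,oy,rw,rx,ry,wx,wy,xy
∂2: piv[dhm,dho,dhw,dhy,dij,dix,djo,djw,djx,dmo,dmr,dor,dow,dox,doy,drx,dwy,dxy,him,hiw,hmw,ijm,ijo,ijr,ijw,ior,irw,iry,ixy,jmy,mox,mwx] rk=32  ker:hmo,hwy,ijx,imw,iow,irx,jor,jow,jrw,mor,mow,mrw,orw,orx,ory,owx,oxy,rxy
∂3: piv[dhmo,dhwy,djow,dmor,doxy,himw,ijor,ijow,ijrw,iorw,mowx,orxy] rk=12  ker:jorw
∂1c = 0
c vs im∂2: reduces to 0 ⇒ boundary

cycle:yes boundary:yes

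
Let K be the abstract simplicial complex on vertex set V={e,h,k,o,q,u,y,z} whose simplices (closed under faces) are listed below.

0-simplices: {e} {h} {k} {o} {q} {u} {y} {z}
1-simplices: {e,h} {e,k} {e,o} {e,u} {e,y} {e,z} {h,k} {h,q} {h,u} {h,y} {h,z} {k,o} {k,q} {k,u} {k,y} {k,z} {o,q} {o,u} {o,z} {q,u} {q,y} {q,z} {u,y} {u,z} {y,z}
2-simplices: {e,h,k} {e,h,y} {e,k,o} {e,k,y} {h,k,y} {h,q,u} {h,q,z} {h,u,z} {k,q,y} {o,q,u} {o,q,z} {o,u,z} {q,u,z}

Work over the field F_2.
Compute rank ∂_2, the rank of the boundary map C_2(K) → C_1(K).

rank∂_2=10

n_0=8 n_1=25 n_2=13  [Z2]
∂1: piv[eh,ek,eo,eu,ey,ez,hq] rk=7  ker:hk,hu,hy,hz,ko,kq,ku,ky,kz,oq,ou,oz,qu,qy,qz,uy,uz,yz
∂2: piv[ehk,ehy,eko,eky,hqu,hqz,huz,kqy,oqu,oqz] rk=10  ker:hky,ouz,quz
rk∂_2=10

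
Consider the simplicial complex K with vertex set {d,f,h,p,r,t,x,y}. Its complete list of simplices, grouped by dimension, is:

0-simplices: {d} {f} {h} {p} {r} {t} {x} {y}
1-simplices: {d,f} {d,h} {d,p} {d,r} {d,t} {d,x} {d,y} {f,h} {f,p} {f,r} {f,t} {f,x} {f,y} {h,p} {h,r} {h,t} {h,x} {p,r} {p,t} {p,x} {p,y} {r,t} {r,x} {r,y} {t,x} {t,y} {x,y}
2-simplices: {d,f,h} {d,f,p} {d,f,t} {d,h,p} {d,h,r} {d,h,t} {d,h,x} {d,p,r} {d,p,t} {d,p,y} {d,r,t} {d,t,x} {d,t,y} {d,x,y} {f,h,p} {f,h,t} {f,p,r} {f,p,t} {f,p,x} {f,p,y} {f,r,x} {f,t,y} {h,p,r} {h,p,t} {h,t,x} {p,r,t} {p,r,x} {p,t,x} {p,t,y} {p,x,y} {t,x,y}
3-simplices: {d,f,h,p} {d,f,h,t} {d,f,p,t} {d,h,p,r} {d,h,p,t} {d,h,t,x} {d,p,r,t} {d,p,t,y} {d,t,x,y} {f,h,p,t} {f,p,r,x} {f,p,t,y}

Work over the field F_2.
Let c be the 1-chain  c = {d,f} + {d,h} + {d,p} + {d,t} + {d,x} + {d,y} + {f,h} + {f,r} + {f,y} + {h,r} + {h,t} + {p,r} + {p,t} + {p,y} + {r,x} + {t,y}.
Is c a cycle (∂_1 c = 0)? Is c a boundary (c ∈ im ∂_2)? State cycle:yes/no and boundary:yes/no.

cycle:yes boundary:yes

n_0=8 n_1=27 n_2=31 n_3=12  [Z2]
∂1: piv[df,dh,dp,dr,dt,dx,dy] rk=7  ker:fh,fp,fr,ft,fx,fy,hp,hr,ht,hx,pr,pt,px,py,rt,rx,ry,tx,ty,xy
∂2: piv[dfh,dfp,dft,dhp,dhr,dht,dhx,dpr,dpt,dpy,drt,dtx,dty,dxy,fpr,fpx,fpy,frx,ptx] rk=19  ker:fhp,fht,fpt,fty,hpr,hpt,htx,prt,prx,pty,pxy,txy
∂3: piv[dfhp,dfht,dfpt,dhpr,dhpt,dhtx,dprt,dpty,dtxy,fprx,fpty] rk=11  ker:fhpt
∂1c = 0
c vs im∂2: reduces to 0 ⇒ boundary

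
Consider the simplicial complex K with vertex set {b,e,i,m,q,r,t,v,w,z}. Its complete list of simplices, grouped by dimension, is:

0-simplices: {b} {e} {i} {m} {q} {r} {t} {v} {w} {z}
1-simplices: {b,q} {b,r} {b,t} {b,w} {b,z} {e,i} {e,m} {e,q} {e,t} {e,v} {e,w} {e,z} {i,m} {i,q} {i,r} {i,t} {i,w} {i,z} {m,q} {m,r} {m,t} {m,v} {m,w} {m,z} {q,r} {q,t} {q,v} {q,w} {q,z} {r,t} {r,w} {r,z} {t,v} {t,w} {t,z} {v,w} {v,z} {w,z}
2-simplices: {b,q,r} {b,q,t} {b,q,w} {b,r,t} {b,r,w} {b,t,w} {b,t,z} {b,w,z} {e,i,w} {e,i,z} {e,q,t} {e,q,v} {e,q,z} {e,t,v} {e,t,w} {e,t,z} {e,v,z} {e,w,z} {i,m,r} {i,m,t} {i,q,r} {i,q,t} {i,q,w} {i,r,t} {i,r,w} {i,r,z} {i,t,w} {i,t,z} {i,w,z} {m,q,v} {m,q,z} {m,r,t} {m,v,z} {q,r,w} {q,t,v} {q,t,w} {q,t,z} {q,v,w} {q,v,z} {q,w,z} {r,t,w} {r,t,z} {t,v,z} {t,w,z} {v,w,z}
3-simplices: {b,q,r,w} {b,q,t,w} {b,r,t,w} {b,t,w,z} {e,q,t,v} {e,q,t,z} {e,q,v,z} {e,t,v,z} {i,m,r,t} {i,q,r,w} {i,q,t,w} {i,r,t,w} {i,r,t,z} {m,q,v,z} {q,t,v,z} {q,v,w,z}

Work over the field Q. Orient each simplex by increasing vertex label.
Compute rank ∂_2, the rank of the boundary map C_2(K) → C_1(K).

n_0=10 n_1=38 n_2=45 n_3=16  [Q]
∂1: piv[bq,br,bt,bw,bz,ei,em,eq,ev] rk=9  ker:et,ew,ez,im,iq,ir,it,iw,iz,mq,mr,mt,mv,mw,mz,qr,qt,qv,qw,qz,rt,rw,rz,tv,tw,tz,vw,vz,wz
∂2: piv[bqr,bqt,bqw,brt,brw,btw,btz,bwz,eiw,eiz,eqt,eqv,eqz,etv,etw,etz,evz,imr,imt,iqr,iqt,iqw,irz,mqv,mqz,qvw] rk=26  ker:ewz,irt,irw,itw,itz,iwz,mrt,mvz,qrw,qtv,qtw,qtz,qvz,qwz,rtw,rtz,tvz,twz,vwz
∂3: piv[bqrw,bqtw,brtw,btwz,eqtv,eqtz,eqvz,etvz,imrt,iqrw,iqtw,irtw,irtz,mqvz,qvwz] rk=15  ker:qtvz
rk∂_2=26

rank∂_2=26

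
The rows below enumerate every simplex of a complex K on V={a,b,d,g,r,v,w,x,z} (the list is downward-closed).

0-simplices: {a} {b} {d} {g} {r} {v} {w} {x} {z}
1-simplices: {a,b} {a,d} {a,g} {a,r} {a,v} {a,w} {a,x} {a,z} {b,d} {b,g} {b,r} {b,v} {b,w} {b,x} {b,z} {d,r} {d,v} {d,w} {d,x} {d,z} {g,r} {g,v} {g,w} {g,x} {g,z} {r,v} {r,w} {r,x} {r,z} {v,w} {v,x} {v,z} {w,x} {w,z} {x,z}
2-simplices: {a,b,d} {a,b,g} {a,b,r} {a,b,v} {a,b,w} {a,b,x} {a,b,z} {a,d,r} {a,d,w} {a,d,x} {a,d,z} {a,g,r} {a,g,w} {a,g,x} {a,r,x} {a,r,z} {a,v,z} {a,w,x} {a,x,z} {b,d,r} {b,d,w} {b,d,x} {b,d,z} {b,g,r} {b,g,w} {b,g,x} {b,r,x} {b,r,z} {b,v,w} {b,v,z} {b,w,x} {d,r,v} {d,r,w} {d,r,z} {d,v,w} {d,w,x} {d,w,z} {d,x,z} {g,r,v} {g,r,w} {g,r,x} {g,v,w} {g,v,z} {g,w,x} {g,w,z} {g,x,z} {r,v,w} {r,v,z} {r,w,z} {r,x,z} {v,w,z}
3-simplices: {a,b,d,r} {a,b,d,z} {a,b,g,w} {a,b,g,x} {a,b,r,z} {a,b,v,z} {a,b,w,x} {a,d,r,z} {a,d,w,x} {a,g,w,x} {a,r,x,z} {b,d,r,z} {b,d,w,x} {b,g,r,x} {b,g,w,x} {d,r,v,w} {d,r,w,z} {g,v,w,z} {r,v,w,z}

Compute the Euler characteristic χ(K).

n_0=9 n_1=35 n_2=51 n_3=19
χ=+9−35+51−19=6

χ(K)=6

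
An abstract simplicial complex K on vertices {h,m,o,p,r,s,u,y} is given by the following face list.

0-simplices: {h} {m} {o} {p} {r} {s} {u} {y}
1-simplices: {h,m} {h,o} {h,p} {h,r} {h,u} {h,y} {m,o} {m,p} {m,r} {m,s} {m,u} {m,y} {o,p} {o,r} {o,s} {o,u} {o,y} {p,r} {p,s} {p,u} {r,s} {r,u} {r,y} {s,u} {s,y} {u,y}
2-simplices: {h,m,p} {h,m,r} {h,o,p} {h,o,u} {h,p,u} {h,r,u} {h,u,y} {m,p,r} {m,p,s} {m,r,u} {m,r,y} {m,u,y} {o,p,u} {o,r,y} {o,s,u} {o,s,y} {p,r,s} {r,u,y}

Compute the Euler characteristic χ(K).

n_0=8 n_1=26 n_2=18
χ=+8−26+18=0

χ(K)=0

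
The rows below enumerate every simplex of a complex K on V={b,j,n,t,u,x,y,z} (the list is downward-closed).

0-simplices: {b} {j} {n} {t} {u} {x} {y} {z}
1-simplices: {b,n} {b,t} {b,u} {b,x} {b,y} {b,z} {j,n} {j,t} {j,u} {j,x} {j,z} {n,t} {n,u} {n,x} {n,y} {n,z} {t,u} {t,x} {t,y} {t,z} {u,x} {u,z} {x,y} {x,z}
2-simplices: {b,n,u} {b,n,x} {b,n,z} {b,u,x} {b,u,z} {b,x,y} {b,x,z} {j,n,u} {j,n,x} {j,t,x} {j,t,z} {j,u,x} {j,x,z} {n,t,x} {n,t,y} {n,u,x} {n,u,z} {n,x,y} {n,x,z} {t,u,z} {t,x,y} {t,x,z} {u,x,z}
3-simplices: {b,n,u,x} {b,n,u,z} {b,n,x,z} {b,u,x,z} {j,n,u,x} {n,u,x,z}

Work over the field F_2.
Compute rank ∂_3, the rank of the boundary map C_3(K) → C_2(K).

rank∂_3=5

n_0=8 n_1=24 n_2=23 n_3=6  [Z2]
∂1: piv[bn,bt,bu,bx,by,bz,jn] rk=7  ker:jt,ju,jx,jz,nt,nu,nx,ny,nz,tu,tx,ty,tz,ux,uz,xy,xz
∂2: piv[bnu,bnx,bnz,bux,buz,bxy,bxz,jnu,jnx,jtx,jtz,jxz,ntx,nty,nxy,tuz] rk=16  ker:jux,nux,nuz,nxz,txy,txz,uxz
∂3: piv[bnux,bnuz,bnxz,buxz,jnux] rk=5  ker:nuxz
rk∂_3=5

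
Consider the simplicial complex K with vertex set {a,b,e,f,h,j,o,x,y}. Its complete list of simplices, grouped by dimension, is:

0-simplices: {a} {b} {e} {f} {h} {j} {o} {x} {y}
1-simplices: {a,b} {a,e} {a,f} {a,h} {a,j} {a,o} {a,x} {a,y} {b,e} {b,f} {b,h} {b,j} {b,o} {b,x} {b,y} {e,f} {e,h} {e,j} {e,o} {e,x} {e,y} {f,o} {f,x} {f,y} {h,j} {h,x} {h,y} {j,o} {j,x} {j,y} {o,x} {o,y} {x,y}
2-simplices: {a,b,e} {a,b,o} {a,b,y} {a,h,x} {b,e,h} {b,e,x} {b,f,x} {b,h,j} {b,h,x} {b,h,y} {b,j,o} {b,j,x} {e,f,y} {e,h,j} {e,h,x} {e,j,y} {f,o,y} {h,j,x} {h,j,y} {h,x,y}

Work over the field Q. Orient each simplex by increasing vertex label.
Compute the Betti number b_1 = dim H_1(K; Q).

b_1=7

n_0=9 n_1=33 n_2=20  [Q]
∂1: piv[ab,ae,af,ah,aj,ao,ax,ay] rk=8  ker:be,bf,bh,bj,bo,bx,by,ef,eh,ej,eo,ex,ey,fo,fx,fy,hj,hx,hy,jo,jx,jy,ox,oy,xy
∂2: piv[abe,abo,aby,ahx,beh,bex,bfx,bhj,bhx,bhy,bjo,bjx,efy,ehj,ejy,foy,hjy,hxy] rk=18  ker:ehx,hjx
b_1=(33−8)−18=7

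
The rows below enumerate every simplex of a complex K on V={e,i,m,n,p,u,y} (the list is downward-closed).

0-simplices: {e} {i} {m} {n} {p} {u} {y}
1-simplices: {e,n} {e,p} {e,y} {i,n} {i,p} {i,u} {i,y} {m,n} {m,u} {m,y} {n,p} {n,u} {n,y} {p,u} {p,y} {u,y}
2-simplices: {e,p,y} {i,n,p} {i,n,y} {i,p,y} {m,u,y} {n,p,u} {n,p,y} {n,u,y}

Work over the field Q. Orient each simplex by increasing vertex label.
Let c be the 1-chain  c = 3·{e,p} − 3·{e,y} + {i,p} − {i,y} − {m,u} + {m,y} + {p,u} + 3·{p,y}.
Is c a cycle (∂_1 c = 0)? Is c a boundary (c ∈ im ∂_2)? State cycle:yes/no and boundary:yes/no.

n_0=7 n_1=16 n_2=8  [Q]
∂1: piv[en,ep,ey,in,iu,mn] rk=6  ker:ip,iy,mu,my,np,nu,ny,pu,py,uy
∂2: piv[epy,inp,iny,ipy,muy,npu,nuy] rk=7  ker:npy
∂1c = 0
c vs im∂2: reduces to 0 ⇒ boundary

cycle:yes boundary:yes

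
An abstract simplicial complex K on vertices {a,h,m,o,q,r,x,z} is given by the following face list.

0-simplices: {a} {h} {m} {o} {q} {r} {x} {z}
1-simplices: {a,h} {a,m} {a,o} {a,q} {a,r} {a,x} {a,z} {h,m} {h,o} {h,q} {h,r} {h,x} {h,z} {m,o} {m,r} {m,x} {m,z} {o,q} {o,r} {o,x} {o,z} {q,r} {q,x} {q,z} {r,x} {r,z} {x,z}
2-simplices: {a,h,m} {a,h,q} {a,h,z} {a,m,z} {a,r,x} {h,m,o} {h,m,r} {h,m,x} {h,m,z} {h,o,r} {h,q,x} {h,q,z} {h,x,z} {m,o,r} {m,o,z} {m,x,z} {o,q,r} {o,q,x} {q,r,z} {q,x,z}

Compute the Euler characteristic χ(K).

n_0=8 n_1=27 n_2=20
χ=+8−27+20=1

χ(K)=1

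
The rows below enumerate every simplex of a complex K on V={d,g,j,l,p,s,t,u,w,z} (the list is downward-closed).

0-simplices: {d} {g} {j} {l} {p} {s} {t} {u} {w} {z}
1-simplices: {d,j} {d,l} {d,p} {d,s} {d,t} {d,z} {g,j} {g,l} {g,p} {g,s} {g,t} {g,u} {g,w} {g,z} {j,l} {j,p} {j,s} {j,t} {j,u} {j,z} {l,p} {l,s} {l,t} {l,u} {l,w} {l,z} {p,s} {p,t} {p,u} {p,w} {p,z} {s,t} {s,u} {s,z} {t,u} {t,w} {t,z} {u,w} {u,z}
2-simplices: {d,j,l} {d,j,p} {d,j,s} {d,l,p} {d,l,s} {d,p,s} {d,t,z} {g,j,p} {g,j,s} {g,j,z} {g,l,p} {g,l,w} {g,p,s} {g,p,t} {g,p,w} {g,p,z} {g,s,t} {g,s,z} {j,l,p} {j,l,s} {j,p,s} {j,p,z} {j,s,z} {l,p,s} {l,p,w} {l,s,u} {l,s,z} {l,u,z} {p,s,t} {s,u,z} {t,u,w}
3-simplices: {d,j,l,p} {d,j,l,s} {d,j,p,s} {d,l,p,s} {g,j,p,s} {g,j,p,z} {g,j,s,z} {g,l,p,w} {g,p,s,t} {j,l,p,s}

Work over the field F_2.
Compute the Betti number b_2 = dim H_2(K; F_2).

b_2=1

n_0=10 n_1=39 n_2=31 n_3=10  [Z2]
∂1: piv[dj,dl,dp,ds,dt,dz,gj,gu,gw] rk=9  ker:gl,gp,gs,gt,gz,jl,jp,js,jt,ju,jz,lp,ls,lt,lu,lw,lz,ps,pt,pu,pw,pz,st,su,sz,tu,tw,tz,uw,uz
∂2: piv[djl,djp,djs,dlp,dls,dps,dtz,gjp,gjs,gjz,glp,glw,gpt,gpw,gpz,gst,gsz,lsu,lsz,luz,tuw] rk=21  ker:gps,jlp,jls,jps,jpz,jsz,lps,lpw,pst,suz
∂3: piv[djlp,djls,djps,dlps,gjps,gjpz,gjsz,glpw,gpst] rk=9  ker:jlps
b_2=(31−21)−9=1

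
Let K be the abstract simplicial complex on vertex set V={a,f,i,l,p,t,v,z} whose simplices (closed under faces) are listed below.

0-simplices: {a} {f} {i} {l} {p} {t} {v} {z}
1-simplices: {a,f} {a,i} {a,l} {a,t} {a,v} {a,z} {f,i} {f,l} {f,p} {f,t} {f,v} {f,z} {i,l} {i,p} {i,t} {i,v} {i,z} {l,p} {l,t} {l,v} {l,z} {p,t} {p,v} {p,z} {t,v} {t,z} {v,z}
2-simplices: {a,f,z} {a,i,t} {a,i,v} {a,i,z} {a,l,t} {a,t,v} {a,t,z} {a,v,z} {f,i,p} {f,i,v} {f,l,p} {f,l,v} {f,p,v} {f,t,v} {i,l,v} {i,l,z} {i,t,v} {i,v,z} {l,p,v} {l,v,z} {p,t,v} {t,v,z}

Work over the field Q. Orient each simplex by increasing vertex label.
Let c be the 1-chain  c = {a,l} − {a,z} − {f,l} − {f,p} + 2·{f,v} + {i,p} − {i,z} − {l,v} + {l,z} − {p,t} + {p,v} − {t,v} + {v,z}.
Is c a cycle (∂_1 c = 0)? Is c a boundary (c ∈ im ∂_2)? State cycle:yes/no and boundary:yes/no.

cycle:yes boundary:no

n_0=8 n_1=27 n_2=22  [Q]
∂1: piv[af,ai,al,at,av,az,fp] rk=7  ker:fi,fl,ft,fv,fz,il,ip,it,iv,iz,lp,lt,lv,lz,pt,pv,pz,tv,tz,vz
∂2: piv[afz,ait,aiv,aiz,alt,atv,atz,avz,fip,fiv,flp,flv,fpv,ftv,ilv,ilz,ptv] rk=17  ker:itv,ivz,lpv,lvz,tvz
∂1c = 0
c vs im∂2: residual ≠ 0 ⇒ not boundary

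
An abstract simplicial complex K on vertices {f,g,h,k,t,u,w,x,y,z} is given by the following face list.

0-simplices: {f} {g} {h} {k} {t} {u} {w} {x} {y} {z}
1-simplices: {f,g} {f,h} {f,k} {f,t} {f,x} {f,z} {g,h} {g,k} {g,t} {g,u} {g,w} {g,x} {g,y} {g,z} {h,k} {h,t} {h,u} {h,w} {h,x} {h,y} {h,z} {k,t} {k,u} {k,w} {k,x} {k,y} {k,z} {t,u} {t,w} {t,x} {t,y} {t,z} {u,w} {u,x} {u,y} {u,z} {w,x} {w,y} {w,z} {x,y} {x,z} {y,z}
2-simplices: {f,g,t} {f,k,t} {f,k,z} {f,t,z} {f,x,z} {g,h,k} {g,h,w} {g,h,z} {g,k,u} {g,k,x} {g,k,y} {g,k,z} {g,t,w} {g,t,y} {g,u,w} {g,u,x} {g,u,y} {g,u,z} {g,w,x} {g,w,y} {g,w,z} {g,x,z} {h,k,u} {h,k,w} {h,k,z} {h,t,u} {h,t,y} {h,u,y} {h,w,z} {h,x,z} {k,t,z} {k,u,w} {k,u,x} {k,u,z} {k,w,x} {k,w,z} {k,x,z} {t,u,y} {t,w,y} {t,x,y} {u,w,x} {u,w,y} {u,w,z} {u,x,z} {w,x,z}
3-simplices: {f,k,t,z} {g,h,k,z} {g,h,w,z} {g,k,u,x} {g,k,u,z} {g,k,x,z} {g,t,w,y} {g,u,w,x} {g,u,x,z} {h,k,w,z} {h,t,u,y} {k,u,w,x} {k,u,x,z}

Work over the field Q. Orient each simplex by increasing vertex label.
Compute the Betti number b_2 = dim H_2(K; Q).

n_0=10 n_1=42 n_2=45 n_3=13  [Q]
∂1: piv[fg,fh,fk,ft,fx,fz,gu,gw,gy] rk=9  ker:gh,gk,gt,gx,gz,hk,ht,hu,hw,hx,hy,hz,kt,ku,kw,kx,ky,kz,tu,tw,tx,ty,tz,uw,ux,uy,uz,wx,wy,wz,xy,xz,yz
∂2: piv[fgt,fkt,fkz,ftz,fxz,ghk,ghw,ghz,gku,gkx,gky,gkz,gtw,gty,guw,gux,guy,guz,gwx,gwy,gwz,gxz,hku,hkw,htu,hty,huy,hxz,txy] rk=29  ker:hkz,hwz,ktz,kuw,kux,kuz,kwx,kwz,kxz,tuy,twy,uwx,uwy,uwz,uxz,wxz
∂3: piv[fktz,ghkz,ghwz,gkux,gkuz,gkxz,gtwy,guwx,guxz,hkwz,htuy,kuwx] rk=12  ker:kuxz
b_2=(45−29)−12=4

b_2=4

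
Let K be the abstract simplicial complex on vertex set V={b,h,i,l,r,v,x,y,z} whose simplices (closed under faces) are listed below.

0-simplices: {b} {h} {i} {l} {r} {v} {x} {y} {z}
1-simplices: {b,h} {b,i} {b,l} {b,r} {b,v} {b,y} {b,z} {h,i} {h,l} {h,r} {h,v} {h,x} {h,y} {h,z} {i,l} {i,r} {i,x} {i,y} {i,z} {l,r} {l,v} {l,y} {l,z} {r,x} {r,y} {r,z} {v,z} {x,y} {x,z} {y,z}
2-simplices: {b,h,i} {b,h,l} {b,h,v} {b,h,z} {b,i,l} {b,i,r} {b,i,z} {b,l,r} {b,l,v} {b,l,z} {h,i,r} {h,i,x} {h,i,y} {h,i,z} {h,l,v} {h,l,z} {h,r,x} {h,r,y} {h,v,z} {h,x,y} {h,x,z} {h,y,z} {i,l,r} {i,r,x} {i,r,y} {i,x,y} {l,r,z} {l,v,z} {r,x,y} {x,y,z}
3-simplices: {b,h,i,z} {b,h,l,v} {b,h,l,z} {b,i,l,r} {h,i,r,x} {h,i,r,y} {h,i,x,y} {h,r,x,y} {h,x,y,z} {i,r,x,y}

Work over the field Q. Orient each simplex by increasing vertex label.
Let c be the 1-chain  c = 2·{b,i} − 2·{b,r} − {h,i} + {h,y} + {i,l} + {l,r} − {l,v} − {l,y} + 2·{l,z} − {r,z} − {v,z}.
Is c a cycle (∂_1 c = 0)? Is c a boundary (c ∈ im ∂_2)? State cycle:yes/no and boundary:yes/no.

n_0=9 n_1=30 n_2=30 n_3=10  [Q]
∂1: piv[bh,bi,bl,br,bv,by,bz,hx] rk=8  ker:hi,hl,hr,hv,hy,hz,il,ir,ix,iy,iz,lr,lv,ly,lz,rx,ry,rz,vz,xy,xz,yz
∂2: piv[bhi,bhl,bhv,bhz,bil,bir,biz,blr,blv,blz,hir,hix,hiy,hrx,hry,hvz,hxy,hxz,hyz,lrz] rk=20  ker:hiz,hlv,hlz,ilr,irx,iry,ixy,lvz,rxy,xyz
∂3: piv[bhiz,bhlv,bhlz,bilr,hirx,hiry,hixy,hrxy,hxyz] rk=9  ker:irxy
∂1c = 0
c vs im∂2: residual ≠ 0 ⇒ not boundary

cycle:yes boundary:no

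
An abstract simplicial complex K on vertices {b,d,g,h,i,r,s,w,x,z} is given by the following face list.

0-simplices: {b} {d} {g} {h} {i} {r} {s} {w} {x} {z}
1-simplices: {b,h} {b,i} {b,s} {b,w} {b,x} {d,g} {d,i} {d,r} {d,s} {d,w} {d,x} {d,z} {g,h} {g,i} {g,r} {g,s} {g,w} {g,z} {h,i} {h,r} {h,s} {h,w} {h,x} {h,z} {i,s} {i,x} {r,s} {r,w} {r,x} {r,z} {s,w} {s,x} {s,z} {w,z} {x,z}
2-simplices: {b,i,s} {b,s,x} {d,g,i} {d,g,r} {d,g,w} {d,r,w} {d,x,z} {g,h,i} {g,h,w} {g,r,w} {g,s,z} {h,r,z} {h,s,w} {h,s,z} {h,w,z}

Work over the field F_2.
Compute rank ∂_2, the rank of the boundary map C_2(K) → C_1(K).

rank∂_2=14

n_0=10 n_1=35 n_2=15  [Z2]
∂1: piv[bh,bi,bs,bw,bx,dg,di,dr,dz] rk=9  ker:ds,dw,dx,gh,gi,gr,gs,gw,gz,hi,hr,hs,hw,hx,hz,is,ix,rs,rw,rx,rz,sw,sx,sz,wz,xz
∂2: piv[bis,bsx,dgi,dgr,dgw,drw,dxz,ghi,ghw,gsz,hrz,hsw,hsz,hwz] rk=14  ker:grw
rk∂_2=14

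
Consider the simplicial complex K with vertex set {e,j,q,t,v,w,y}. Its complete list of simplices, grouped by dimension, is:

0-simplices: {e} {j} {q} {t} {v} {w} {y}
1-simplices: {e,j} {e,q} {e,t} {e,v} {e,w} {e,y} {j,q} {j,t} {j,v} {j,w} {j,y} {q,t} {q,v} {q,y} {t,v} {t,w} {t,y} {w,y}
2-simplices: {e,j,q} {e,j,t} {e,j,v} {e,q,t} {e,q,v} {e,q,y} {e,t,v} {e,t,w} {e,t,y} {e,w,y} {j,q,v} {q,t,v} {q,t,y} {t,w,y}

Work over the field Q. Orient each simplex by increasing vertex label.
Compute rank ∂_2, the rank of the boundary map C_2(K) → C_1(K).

n_0=7 n_1=18 n_2=14  [Q]
∂1: piv[ej,eq,et,ev,ew,ey] rk=6  ker:jq,jt,jv,jw,jy,qt,qv,qy,tv,tw,ty,wy
∂2: piv[ejq,ejt,ejv,eqt,eqv,eqy,etv,etw,ety,ewy] rk=10  ker:jqv,qtv,qty,twy
rk∂_2=10

rank∂_2=10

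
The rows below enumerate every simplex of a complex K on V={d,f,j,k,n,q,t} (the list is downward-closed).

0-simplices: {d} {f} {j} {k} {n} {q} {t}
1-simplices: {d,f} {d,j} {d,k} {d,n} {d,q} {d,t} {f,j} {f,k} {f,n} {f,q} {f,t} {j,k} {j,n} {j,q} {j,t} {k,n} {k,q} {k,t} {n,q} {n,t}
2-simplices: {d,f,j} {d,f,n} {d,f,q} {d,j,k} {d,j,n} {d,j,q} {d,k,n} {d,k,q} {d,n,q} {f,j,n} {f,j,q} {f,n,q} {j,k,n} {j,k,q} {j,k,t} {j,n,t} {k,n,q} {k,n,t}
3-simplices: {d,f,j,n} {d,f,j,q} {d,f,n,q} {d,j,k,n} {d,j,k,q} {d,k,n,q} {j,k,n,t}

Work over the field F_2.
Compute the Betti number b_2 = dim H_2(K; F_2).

b_2=0

n_0=7 n_1=20 n_2=18 n_3=7  [Z2]
∂1: piv[df,dj,dk,dn,dq,dt] rk=6  ker:fj,fk,fn,fq,ft,jk,jn,jq,jt,kn,kq,kt,nq,nt
∂2: piv[dfj,dfn,dfq,djk,djn,djq,dkn,dkq,dnq,jkt,jnt] rk=11  ker:fjn,fjq,fnq,jkn,jkq,knq,knt
∂3: piv[dfjn,dfjq,dfnq,djkn,djkq,dknq,jknt] rk=7
b_2=(18−11)−7=0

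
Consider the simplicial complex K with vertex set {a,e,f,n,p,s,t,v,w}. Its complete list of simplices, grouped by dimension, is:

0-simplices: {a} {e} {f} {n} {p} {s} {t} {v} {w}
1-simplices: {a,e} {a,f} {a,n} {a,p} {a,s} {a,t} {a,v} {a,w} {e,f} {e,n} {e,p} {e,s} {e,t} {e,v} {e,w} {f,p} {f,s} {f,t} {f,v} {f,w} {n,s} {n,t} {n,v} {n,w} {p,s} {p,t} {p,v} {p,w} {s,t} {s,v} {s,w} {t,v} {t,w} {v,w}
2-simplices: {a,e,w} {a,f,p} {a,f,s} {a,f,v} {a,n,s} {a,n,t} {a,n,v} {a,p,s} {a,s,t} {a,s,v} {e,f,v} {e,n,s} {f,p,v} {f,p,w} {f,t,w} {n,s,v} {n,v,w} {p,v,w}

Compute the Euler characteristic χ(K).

n_0=9 n_1=34 n_2=18
χ=+9−34+18=-7

χ(K)=-7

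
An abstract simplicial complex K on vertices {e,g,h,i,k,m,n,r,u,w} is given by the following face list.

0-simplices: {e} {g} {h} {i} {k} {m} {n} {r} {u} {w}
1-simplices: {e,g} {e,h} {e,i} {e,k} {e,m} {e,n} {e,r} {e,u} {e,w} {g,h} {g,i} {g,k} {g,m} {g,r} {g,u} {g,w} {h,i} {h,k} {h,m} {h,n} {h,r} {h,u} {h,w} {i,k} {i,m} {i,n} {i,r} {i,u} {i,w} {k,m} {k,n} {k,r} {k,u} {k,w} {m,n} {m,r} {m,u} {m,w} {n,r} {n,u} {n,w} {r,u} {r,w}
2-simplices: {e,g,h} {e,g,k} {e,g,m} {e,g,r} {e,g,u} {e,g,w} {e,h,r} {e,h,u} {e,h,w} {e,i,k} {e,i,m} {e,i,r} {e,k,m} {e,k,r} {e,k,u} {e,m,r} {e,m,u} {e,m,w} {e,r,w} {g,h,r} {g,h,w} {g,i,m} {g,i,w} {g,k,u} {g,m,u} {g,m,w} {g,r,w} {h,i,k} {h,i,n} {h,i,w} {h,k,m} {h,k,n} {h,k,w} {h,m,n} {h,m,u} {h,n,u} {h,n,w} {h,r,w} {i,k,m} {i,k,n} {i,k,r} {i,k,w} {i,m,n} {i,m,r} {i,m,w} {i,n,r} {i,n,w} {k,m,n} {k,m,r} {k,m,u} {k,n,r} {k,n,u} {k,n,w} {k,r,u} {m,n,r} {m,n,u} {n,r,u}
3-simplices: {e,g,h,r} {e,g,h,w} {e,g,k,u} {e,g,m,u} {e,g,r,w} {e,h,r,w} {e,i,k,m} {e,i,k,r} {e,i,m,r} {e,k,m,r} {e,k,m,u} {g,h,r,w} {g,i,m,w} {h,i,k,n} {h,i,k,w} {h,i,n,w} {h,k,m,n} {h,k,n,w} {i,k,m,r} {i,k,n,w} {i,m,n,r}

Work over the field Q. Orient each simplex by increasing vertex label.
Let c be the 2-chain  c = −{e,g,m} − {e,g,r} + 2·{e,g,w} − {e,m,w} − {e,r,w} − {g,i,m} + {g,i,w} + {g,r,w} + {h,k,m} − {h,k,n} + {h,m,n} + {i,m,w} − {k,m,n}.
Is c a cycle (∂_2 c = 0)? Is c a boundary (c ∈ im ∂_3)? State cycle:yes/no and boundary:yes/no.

n_0=10 n_1=43 n_2=57 n_3=21  [Q]
∂1: piv[eg,eh,ei,ek,em,en,er,eu,ew] rk=9  ker:gh,gi,gk,gm,gr,gu,gw,hi,hk,hm,hn,hr,hu,hw,ik,im,in,ir,iu,iw,km,kn,kr,ku,kw,mn,mr,mu,mw,nr,nu,nw,ru,rw
∂2: piv[egh,egk,egm,egr,egu,egw,ehr,ehu,ehw,eik,eim,eir,ekm,ekr,eku,emr,emu,emw,erw,gim,giw,hik,hin,hiw,hkm,hkn,hkw,hmn,hnu,hnw,inr,kru] rk=32  ker:ghr,ghw,gku,gmu,gmw,grw,hmu,hrw,ikm,ikn,ikr,ikw,imn,imr,imw,inw,kmn,kmr,kmu,knr,knu,knw,mnr,mnu,nru
∂3: piv[eghr,eghw,egku,egmu,egrw,ehrw,eikm,eikr,eimr,ekmr,ekmu,gimw,hikn,hikw,hinw,hkmn,hknw,imnr] rk=18  ker:ghrw,ikmr,iknw
∂2c = 0
c vs im∂3: residual ≠ 0 ⇒ not boundary

cycle:yes boundary:no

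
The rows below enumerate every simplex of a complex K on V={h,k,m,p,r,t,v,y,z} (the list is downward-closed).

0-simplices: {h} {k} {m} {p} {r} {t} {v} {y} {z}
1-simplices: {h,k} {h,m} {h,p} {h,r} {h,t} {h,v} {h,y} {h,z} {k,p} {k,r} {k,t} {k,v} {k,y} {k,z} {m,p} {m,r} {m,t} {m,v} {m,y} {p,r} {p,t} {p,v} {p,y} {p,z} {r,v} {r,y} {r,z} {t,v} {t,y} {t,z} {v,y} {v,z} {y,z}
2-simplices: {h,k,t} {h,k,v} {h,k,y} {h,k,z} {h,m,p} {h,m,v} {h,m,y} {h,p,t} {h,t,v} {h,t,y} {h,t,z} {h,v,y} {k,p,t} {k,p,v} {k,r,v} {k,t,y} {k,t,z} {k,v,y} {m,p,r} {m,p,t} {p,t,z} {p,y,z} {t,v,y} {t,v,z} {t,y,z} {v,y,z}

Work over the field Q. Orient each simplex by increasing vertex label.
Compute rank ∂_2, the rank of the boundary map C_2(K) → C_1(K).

n_0=9 n_1=33 n_2=26  [Q]
∂1: piv[hk,hm,hp,hr,ht,hv,hy,hz] rk=8  ker:kp,kr,kt,kv,ky,kz,mp,mr,mt,mv,my,pr,pt,pv,py,pz,rv,ry,rz,tv,ty,tz,vy,vz,yz
∂2: piv[hkt,hkv,hky,hkz,hmp,hmv,hmy,hpt,htv,hty,htz,hvy,kpt,kpv,krv,mpr,mpt,ptz,pyz,tvz,tyz] rk=21  ker:kty,ktz,kvy,tvy,vyz
rk∂_2=21

rank∂_2=21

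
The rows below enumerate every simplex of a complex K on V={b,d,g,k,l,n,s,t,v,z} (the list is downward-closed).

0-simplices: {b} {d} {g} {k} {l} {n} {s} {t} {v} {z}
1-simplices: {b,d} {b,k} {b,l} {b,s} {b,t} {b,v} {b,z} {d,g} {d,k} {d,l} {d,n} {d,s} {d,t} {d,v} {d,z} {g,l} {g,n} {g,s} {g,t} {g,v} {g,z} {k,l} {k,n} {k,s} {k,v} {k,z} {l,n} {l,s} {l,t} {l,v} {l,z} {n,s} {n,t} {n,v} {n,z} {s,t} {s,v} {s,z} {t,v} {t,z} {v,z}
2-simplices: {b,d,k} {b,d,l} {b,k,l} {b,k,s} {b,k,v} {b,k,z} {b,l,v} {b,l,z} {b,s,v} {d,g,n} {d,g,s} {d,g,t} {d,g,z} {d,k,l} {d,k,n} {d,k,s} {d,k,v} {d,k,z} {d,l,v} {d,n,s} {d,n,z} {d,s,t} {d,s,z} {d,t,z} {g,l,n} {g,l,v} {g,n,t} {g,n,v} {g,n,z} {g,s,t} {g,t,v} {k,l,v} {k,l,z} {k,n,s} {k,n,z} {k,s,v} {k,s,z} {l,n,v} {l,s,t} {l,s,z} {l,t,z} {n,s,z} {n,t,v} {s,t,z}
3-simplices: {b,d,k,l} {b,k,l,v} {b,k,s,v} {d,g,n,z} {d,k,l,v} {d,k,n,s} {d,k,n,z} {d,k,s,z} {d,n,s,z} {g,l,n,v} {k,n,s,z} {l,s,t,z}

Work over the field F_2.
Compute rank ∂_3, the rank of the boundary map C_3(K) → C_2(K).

n_0=10 n_1=41 n_2=44 n_3=12  [Z2]
∂1: piv[bd,bk,bl,bs,bt,bv,bz,dg,dn] rk=9  ker:dk,dl,ds,dt,dv,dz,gl,gn,gs,gt,gv,gz,kl,kn,ks,kv,kz,ln,ls,lt,lv,lz,ns,nt,nv,nz,st,sv,sz,tv,tz,vz
∂2: piv[bdk,bdl,bkl,bks,bkv,bkz,blv,blz,bsv,dgn,dgs,dgt,dgz,dkn,dks,dkv,dkz,dns,dnz,dst,dsz,dtz,gln,glv,gnt,gnv,gtv,lst,lsz] rk=29  ker:dkl,dlv,gnz,gst,klv,klz,kns,knz,ksv,ksz,lnv,ltz,nsz,ntv,stz
∂3: piv[bdkl,bklv,bksv,dgnz,dklv,dkns,dknz,dksz,dnsz,glnv,lstz] rk=11  ker:knsz
rk∂_3=11

rank∂_3=11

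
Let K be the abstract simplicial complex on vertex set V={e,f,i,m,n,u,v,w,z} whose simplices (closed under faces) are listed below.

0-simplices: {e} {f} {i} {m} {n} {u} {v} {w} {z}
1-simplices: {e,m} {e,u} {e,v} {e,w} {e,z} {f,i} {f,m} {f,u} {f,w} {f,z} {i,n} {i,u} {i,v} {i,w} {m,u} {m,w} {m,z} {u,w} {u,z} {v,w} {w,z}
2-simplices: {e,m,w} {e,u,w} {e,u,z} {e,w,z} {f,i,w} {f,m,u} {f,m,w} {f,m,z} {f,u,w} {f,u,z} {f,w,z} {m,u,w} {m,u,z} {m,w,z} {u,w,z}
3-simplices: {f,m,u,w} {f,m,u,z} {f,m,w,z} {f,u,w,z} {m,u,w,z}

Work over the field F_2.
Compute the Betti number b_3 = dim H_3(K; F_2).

n_0=9 n_1=21 n_2=15 n_3=5  [Z2]
∂1: piv[em,eu,ev,ew,ez,fi,fm,in] rk=8  ker:fu,fw,fz,iu,iv,iw,mu,mw,mz,uw,uz,vw,wz
∂2: piv[emw,euw,euz,ewz,fiw,fmu,fmw,fmz,fuw,fuz] rk=10  ker:fwz,muw,muz,mwz,uwz
∂3: piv[fmuw,fmuz,fmwz,fuwz] rk=4  ker:muwz
b_3=(5−4)−0=1

b_3=1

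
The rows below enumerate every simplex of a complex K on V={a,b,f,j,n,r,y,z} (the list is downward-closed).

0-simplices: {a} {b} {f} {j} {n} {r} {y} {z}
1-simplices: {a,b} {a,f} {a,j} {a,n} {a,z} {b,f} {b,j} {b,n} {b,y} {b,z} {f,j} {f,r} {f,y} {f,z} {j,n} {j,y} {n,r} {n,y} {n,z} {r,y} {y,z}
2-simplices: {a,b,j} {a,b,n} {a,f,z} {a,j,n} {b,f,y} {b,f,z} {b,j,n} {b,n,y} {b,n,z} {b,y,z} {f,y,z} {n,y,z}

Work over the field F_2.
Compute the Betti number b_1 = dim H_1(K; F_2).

n_0=8 n_1=21 n_2=12  [Z2]
∂1: piv[ab,af,aj,an,az,by,fr] rk=7  ker:bf,bj,bn,bz,fj,fy,fz,jn,jy,nr,ny,nz,ry,yz
∂2: piv[abj,abn,afz,ajn,bfy,bfz,bny,bnz,byz] rk=9  ker:bjn,fyz,nyz
b_1=(21−7)−9=5

b_1=5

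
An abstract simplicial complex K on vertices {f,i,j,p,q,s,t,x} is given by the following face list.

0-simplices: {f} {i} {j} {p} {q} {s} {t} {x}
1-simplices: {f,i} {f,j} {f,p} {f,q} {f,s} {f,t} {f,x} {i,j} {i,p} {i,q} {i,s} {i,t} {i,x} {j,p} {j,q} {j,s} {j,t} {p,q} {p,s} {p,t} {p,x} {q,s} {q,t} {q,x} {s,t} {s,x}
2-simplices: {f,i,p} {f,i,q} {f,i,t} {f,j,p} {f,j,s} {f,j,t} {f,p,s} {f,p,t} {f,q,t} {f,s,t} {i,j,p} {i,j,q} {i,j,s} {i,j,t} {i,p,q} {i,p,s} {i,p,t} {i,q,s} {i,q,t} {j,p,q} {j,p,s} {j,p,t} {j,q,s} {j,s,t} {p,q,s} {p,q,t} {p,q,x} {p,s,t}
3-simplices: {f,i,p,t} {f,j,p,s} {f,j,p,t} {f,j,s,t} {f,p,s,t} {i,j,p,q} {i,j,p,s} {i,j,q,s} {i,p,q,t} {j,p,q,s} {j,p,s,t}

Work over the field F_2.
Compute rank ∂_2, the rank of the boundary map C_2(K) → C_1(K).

n_0=8 n_1=26 n_2=28 n_3=11  [Z2]
∂1: piv[fi,fj,fp,fq,fs,ft,fx] rk=7  ker:ij,ip,iq,is,it,ix,jp,jq,js,jt,pq,ps,pt,px,qs,qt,qx,st,sx
∂2: piv[fip,fiq,fit,fjp,fjs,fjt,fps,fpt,fqt,fst,ijp,ijq,ijs,ipq,iqs,pqx] rk=16  ker:ijt,ips,ipt,iqt,jpq,jps,jpt,jqs,jst,pqs,pqt,pst
∂3: piv[fipt,fjps,fjpt,fjst,fpst,ijpq,ijps,ijqs,ipqt,jpqs] rk=10  ker:jpst
rk∂_2=16

rank∂_2=16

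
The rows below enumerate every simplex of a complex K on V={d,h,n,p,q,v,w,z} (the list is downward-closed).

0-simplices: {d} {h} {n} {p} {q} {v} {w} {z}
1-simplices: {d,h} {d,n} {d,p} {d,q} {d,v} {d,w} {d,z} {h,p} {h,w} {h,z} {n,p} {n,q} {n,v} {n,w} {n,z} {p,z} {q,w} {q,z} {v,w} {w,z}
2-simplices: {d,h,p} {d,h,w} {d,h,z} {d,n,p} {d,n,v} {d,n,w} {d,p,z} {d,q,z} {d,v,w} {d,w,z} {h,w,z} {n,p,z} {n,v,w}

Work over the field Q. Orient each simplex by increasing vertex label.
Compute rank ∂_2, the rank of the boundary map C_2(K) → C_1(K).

n_0=8 n_1=20 n_2=13  [Q]
∂1: piv[dh,dn,dp,dq,dv,dw,dz] rk=7  ker:hp,hw,hz,np,nq,nv,nw,nz,pz,qw,qz,vw,wz
∂2: piv[dhp,dhw,dhz,dnp,dnv,dnw,dpz,dqz,dvw,dwz,npz] rk=11  ker:hwz,nvw
rk∂_2=11

rank∂_2=11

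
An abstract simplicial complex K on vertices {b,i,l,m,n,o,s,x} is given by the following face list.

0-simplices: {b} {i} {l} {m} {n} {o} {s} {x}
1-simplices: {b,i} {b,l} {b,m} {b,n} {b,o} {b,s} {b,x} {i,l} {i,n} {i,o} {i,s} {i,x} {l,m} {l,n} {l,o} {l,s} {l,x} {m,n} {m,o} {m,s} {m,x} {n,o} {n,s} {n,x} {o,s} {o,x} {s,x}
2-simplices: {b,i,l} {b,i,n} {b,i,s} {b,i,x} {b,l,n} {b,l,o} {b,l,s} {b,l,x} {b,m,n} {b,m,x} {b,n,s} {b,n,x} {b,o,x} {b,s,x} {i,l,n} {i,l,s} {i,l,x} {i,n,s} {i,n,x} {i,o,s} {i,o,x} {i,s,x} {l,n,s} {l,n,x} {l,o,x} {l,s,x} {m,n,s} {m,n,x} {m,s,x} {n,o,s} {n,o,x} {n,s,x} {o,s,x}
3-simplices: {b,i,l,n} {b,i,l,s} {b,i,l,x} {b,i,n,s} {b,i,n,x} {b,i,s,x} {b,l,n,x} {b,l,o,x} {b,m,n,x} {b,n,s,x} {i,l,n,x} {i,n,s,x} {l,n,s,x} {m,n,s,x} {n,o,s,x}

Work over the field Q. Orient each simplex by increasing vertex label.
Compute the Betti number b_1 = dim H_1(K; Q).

n_0=8 n_1=27 n_2=33 n_3=15  [Q]
∂1: piv[bi,bl,bm,bn,bo,bs,bx] rk=7  ker:il,in,io,is,ix,lm,ln,lo,ls,lx,mn,mo,ms,mx,no,ns,nx,os,ox,sx
∂2: piv[bil,bin,bis,bix,bln,blo,bls,blx,bmn,bmx,bns,bnx,box,bsx,ios,iox,mns,nos] rk=18  ker:iln,ils,ilx,ins,inx,isx,lns,lnx,lox,lsx,mnx,msx,nox,nsx,osx
∂3: piv[biln,bils,bilx,bins,binx,bisx,blnx,blox,bmnx,bnsx,lnsx,mnsx,nosx] rk=13  ker:ilnx,insx
b_1=(27−7)−18=2

b_1=2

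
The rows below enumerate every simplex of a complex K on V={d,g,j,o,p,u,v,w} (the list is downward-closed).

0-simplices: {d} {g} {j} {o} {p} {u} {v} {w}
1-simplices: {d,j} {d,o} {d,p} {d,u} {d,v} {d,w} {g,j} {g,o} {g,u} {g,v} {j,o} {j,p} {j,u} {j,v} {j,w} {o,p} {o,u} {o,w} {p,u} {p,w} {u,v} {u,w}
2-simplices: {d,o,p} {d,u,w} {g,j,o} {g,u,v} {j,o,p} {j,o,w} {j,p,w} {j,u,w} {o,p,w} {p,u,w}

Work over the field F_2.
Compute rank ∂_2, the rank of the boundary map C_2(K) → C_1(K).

rank∂_2=9

n_0=8 n_1=22 n_2=10  [Z2]
∂1: piv[dj,do,dp,du,dv,dw,gj] rk=7  ker:go,gu,gv,jo,jp,ju,jv,jw,op,ou,ow,pu,pw,uv,uw
∂2: piv[dop,duw,gjo,guv,jop,jow,jpw,juw,puw] rk=9  ker:opw
rk∂_2=9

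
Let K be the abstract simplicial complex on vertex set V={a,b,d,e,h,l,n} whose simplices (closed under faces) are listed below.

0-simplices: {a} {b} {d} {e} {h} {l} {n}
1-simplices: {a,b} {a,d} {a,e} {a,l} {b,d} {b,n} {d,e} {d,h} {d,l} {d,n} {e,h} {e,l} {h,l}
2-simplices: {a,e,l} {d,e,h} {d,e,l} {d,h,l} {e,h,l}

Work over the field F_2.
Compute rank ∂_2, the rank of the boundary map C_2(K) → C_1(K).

n_0=7 n_1=13 n_2=5  [Z2]
∂1: piv[ab,ad,ae,al,bn,dh] rk=6  ker:bd,de,dl,dn,eh,el,hl
∂2: piv[ael,deh,del,dhl] rk=4  ker:ehl
rk∂_2=4

rank∂_2=4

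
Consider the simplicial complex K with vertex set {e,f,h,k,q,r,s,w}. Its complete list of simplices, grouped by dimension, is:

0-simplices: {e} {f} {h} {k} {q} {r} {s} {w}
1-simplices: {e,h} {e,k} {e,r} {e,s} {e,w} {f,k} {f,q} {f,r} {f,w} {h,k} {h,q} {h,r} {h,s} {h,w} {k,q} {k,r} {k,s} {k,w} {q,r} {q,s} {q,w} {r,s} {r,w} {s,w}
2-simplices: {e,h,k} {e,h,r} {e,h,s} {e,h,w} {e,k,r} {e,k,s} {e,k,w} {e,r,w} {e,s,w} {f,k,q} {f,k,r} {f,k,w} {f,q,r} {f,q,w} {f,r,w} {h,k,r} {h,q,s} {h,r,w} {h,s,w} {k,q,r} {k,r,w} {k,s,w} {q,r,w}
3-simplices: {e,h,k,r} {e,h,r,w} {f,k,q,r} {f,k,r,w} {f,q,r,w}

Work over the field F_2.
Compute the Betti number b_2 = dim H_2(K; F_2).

n_0=8 n_1=24 n_2=23 n_3=5  [Z2]
∂1: piv[eh,ek,er,es,ew,fk,fq] rk=7  ker:fr,fw,hk,hq,hr,hs,hw,kq,kr,ks,kw,qr,qs,qw,rs,rw,sw
∂2: piv[ehk,ehr,ehs,ehw,ekr,eks,ekw,erw,esw,fkq,fkr,fkw,fqr,fqw,hqs] rk=15  ker:frw,hkr,hrw,hsw,kqr,krw,ksw,qrw
∂3: piv[ehkr,ehrw,fkqr,fkrw,fqrw] rk=5
b_2=(23−15)−5=3

b_2=3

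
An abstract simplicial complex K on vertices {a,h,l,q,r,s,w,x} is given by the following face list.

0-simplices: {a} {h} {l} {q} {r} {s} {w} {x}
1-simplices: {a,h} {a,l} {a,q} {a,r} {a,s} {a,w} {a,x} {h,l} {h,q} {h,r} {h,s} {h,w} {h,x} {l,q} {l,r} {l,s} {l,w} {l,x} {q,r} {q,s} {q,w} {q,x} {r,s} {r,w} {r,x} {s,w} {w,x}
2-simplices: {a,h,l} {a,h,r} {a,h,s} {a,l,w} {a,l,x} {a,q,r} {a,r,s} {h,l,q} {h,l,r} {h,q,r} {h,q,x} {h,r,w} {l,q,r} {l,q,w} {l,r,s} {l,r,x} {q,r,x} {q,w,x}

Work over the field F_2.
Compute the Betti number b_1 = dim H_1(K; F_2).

b_1=3

n_0=8 n_1=27 n_2=18  [Z2]
∂1: piv[ah,al,aq,ar,as,aw,ax] rk=7  ker:hl,hq,hr,hs,hw,hx,lq,lr,ls,lw,lx,qr,qs,qw,qx,rs,rw,rx,sw,wx
∂2: piv[ahl,ahr,ahs,alw,alx,aqr,ars,hlq,hlr,hqr,hqx,hrw,lqw,lrs,lrx,qrx,qwx] rk=17  ker:lqr
b_1=(27−7)−17=3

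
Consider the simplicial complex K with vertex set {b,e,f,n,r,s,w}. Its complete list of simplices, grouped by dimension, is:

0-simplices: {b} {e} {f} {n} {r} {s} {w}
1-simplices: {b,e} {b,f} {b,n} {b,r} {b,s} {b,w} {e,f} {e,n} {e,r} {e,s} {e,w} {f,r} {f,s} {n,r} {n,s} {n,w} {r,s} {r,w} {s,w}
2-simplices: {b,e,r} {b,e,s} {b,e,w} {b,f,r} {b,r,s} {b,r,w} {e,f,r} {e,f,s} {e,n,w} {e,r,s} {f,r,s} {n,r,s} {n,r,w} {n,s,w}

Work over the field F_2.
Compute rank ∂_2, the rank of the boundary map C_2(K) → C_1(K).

n_0=7 n_1=19 n_2=14  [Z2]
∂1: piv[be,bf,bn,br,bs,bw] rk=6  ker:ef,en,er,es,ew,fr,fs,nr,ns,nw,rs,rw,sw
∂2: piv[ber,bes,bew,bfr,brs,brw,efr,efs,enw,nrs,nrw,nsw] rk=12  ker:ers,frs
rk∂_2=12

rank∂_2=12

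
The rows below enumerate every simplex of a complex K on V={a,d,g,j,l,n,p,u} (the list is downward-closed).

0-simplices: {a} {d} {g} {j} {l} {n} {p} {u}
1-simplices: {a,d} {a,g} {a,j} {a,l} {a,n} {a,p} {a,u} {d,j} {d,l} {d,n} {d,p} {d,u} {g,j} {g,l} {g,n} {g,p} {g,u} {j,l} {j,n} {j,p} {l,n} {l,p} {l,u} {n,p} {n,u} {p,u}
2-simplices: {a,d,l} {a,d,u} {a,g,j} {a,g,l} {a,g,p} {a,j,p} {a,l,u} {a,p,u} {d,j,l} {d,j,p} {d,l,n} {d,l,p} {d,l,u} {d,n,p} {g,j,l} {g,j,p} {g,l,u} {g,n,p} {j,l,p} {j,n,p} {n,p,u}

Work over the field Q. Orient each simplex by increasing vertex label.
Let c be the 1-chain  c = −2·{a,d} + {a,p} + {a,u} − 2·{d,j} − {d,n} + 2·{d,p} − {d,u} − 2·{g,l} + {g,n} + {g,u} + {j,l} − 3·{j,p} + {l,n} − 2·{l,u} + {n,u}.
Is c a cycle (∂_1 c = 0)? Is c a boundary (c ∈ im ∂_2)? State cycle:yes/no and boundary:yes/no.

cycle:yes boundary:yes

n_0=8 n_1=26 n_2=21  [Q]
∂1: piv[ad,ag,aj,al,an,ap,au] rk=7  ker:dj,dl,dn,dp,du,gj,gl,gn,gp,gu,jl,jn,jp,ln,lp,lu,np,nu,pu
∂2: piv[adl,adu,agj,agl,agp,ajp,alu,apu,djl,djp,dln,dlp,dnp,gjl,glu,gnp,jnp,npu] rk=18  ker:dlu,gjp,jlp
∂1c = 0
c vs im∂2: reduces to 0 ⇒ boundary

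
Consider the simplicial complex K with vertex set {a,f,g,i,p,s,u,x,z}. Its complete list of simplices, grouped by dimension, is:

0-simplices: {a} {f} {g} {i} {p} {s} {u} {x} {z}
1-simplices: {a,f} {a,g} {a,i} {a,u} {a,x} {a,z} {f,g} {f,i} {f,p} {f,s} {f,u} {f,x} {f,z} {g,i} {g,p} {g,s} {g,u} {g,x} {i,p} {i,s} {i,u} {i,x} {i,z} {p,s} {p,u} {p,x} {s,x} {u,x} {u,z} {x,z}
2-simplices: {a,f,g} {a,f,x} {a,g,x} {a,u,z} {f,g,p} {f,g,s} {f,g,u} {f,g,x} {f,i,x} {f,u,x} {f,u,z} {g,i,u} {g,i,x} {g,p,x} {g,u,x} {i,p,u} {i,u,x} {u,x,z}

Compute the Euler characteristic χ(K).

n_0=9 n_1=30 n_2=18
χ=+9−30+18=-3

χ(K)=-3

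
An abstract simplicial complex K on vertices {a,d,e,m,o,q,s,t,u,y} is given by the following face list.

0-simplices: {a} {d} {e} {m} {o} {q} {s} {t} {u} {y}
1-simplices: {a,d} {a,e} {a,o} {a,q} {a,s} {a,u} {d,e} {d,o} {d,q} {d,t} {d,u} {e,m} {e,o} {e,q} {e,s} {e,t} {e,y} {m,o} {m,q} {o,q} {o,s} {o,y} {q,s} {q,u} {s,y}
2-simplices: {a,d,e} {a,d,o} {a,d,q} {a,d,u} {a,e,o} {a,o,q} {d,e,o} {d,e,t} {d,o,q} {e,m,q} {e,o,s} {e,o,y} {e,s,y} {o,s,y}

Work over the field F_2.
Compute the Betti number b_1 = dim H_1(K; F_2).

n_0=10 n_1=25 n_2=14  [Z2]
∂1: piv[ad,ae,ao,aq,as,au,dt,em,ey] rk=9  ker:de,do,dq,du,eo,eq,es,et,mo,mq,oq,os,oy,qs,qu,sy
∂2: piv[ade,ado,adq,adu,aeo,aoq,det,emq,eos,eoy,esy] rk=11  ker:deo,doq,osy
b_1=(25−9)−11=5

b_1=5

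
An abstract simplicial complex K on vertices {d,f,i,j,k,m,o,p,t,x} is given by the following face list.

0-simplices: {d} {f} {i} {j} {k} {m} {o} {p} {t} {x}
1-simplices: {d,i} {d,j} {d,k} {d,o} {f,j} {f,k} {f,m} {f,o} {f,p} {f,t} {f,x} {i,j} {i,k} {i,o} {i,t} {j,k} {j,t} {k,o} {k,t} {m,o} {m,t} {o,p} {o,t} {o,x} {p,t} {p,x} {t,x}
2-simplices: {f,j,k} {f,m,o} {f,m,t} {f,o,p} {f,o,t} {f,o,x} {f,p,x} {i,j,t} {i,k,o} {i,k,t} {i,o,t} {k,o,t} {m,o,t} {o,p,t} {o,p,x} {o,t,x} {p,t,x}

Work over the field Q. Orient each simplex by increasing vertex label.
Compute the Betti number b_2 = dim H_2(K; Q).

n_0=10 n_1=27 n_2=17  [Q]
∂1: piv[di,dj,dk,do,fj,fm,fp,ft,fx] rk=9  ker:fk,fo,ij,ik,io,it,jk,jt,ko,kt,mo,mt,op,ot,ox,pt,px,tx
∂2: piv[fjk,fmo,fmt,fop,fot,fox,fpx,ijt,iko,ikt,iot,opt,otx] rk=13  ker:kot,mot,opx,ptx
b_2=(17−13)−0=4

b_2=4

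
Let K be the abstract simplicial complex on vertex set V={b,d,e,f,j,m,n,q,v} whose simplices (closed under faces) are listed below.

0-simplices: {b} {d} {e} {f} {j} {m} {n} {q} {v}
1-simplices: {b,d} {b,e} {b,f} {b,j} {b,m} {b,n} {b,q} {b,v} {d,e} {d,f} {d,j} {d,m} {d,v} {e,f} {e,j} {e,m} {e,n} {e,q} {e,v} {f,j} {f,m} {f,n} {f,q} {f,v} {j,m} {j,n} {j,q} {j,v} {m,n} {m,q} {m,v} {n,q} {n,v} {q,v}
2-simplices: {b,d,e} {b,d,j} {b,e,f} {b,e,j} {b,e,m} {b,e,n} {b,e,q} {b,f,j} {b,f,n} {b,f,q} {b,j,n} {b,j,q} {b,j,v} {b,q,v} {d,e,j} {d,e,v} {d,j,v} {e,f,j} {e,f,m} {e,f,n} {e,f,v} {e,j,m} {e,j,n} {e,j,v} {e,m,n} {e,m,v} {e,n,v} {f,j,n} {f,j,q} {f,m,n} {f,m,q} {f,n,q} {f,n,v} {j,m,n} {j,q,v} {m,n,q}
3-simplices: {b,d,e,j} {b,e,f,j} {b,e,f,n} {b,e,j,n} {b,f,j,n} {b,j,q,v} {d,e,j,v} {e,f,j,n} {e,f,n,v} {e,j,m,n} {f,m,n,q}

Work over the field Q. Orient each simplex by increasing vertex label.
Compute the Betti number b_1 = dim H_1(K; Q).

b_1=2

n_0=9 n_1=34 n_2=36 n_3=11  [Q]
∂1: piv[bd,be,bf,bj,bm,bn,bq,bv] rk=8  ker:de,df,dj,dm,dv,ef,ej,em,en,eq,ev,fj,fm,fn,fq,fv,jm,jn,jq,jv,mn,mq,mv,nq,nv,qv
∂2: piv[bde,bdj,bef,bej,bem,ben,beq,bfj,bfn,bfq,bjn,bjq,bjv,bqv,dev,djv,efm,efv,ejm,emn,emv,env,fmq,fnq] rk=24  ker:dej,efj,efn,ejn,ejv,fjn,fjq,fmn,fnv,jmn,jqv,mnq
∂3: piv[bdej,befj,befn,bejn,bfjn,bjqv,dejv,efnv,ejmn,fmnq] rk=10  ker:efjn
b_1=(34−8)−24=2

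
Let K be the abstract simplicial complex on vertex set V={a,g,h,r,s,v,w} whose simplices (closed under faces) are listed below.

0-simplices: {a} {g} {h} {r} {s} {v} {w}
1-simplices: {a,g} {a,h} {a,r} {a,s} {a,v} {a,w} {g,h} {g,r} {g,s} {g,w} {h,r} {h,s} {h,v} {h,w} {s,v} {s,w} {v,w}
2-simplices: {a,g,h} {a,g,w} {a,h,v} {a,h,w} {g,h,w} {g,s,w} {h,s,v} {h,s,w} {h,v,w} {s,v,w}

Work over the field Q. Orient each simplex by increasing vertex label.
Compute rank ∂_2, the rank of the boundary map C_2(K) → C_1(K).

n_0=7 n_1=17 n_2=10  [Q]
∂1: piv[ag,ah,ar,as,av,aw] rk=6  ker:gh,gr,gs,gw,hr,hs,hv,hw,sv,sw,vw
∂2: piv[agh,agw,ahv,ahw,gsw,hsv,hsw,hvw] rk=8  ker:ghw,svw
rk∂_2=8

rank∂_2=8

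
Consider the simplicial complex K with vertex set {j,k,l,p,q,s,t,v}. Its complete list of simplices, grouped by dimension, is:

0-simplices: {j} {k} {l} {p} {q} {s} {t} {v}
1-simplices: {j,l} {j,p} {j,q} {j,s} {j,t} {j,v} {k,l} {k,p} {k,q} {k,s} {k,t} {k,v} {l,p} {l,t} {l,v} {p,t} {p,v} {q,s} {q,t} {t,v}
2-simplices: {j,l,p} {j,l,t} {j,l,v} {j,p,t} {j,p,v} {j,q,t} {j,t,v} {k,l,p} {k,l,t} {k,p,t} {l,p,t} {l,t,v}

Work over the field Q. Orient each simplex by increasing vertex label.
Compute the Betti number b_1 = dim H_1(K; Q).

b_1=4

n_0=8 n_1=20 n_2=12  [Q]
∂1: piv[jl,jp,jq,js,jt,jv,kl] rk=7  ker:kp,kq,ks,kt,kv,lp,lt,lv,pt,pv,qs,qt,tv
∂2: piv[jlp,jlt,jlv,jpt,jpv,jqt,jtv,klp,klt] rk=9  ker:kpt,lpt,ltv
b_1=(20−7)−9=4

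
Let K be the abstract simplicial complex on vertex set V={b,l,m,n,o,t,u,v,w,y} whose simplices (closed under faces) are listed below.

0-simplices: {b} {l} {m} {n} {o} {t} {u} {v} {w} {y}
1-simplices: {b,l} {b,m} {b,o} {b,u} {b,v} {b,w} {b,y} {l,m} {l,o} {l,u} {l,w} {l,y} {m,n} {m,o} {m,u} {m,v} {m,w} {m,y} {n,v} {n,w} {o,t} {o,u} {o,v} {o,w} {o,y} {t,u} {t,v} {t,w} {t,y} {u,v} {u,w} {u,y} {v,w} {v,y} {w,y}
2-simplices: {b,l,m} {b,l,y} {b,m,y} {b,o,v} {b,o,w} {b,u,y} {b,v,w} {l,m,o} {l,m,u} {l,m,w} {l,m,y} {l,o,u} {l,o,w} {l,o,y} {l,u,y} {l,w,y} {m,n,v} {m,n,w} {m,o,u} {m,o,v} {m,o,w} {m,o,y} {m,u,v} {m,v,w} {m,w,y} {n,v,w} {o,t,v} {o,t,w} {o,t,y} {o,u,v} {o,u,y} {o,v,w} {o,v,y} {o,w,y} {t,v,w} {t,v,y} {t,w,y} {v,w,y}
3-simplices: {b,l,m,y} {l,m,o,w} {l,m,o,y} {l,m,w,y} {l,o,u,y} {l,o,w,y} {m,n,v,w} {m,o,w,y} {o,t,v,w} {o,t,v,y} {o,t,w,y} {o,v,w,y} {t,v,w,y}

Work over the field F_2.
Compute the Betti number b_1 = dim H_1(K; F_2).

n_0=10 n_1=35 n_2=38 n_3=13  [Z2]
∂1: piv[bl,bm,bo,bu,bv,bw,by,mn,ot] rk=9  ker:lm,lo,lu,lw,ly,mo,mu,mv,mw,my,nv,nw,ou,ov,ow,oy,tu,tv,tw,ty,uv,uw,uy,vw,vy,wy
∂2: piv[blm,bly,bmy,bov,bow,buy,bvw,lmo,lmu,lmw,lou,low,loy,luy,lwy,mnv,mnw,mov,muv,otv,otw,oty,ovy] rk=23  ker:lmy,mou,mow,moy,mvw,mwy,nvw,ouv,ouy,ovw,owy,tvw,tvy,twy,vwy
∂3: piv[blmy,lmow,lmoy,lmwy,louy,lowy,mnvw,otvw,otvy,otwy,ovwy] rk=11  ker:mowy,tvwy
b_1=(35−9)−23=3

b_1=3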